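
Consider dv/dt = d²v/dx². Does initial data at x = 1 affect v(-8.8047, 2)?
Yes, for any finite x. The heat equation has infinite propagation speed, so all initial data affects all points at any t > 0.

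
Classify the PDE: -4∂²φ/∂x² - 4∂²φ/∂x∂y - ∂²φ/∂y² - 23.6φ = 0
A = -4, B = -4, C = -1. Discriminant B² - 4AC = 0. Since 0 = 0, parabolic.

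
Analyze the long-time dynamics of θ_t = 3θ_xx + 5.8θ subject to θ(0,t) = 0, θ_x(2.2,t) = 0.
Long-time behavior: θ grows unboundedly. Reaction dominates diffusion (r=5.8 > κπ²/(4L²)≈1.53); solution grows exponentially.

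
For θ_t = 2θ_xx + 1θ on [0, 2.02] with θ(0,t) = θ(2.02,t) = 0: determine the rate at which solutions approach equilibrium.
Eigenvalues: λₙ = 2n²π²/2.02² - 1.
First three modes:
  n=1: λ₁ = 2π²/2.02² - 1 ≈ 3.838
  n=2: λ₂ = 8π²/2.02² - 1 ≈ 18.35
  n=3: λ₃ = 18π²/2.02² - 1 ≈ 42.538
Since 2π²/2.02² ≈ 4.838 > 1, all λₙ > 0.
The n=1 mode decays slowest → dominates as t → ∞.
Asymptotic: θ ~ c₁ sin(πx/2.02) e^{-λ₁t} with decay rate λ₁ ≈ 3.838.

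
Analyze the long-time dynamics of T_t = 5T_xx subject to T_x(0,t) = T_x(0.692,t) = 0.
Long-time behavior: T → constant (steady state). Heat is conserved (no flux at boundaries); solution approaches the spatial average.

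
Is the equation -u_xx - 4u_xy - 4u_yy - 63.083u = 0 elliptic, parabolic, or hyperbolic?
Computing B² - 4AC with A = -1, B = -4, C = -4: discriminant = 0 (zero). Answer: parabolic.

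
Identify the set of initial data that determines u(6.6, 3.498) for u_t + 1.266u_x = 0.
A single point: x = 2.171532. The characteristic through (6.6, 3.498) is x - 1.266t = const, so x = 6.6 - 1.266·3.498 = 2.171532.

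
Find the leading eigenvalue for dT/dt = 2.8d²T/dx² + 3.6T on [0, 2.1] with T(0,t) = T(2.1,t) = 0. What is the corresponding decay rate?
Eigenvalues: λₙ = 2.8n²π²/2.1² - 3.6.
First three modes:
  n=1: λ₁ = 2.8π²/2.1² - 3.6 ≈ 2.666
  n=2: λ₂ = 11.2π²/2.1² - 3.6 ≈ 21.466
  n=3: λ₃ = 25.2π²/2.1² - 3.6 ≈ 52.798
Since 2.8π²/2.1² ≈ 6.266 > 3.6, all λₙ > 0.
The n=1 mode decays slowest → dominates as t → ∞.
Asymptotic: T ~ c₁ sin(πx/2.1) e^{-λ₁t} with decay rate λ₁ ≈ 2.666.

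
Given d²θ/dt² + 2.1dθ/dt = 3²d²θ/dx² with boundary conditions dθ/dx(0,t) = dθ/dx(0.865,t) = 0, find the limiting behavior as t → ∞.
θ → constant (steady state). Damping (γ=2.1) dissipates the nonconstant modes; with Neumann BCs the spatial average obeys M''+γM'=0 and tends to a finite limit.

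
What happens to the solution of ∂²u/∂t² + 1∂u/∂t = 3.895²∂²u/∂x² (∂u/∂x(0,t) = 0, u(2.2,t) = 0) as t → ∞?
u → 0. Damping (γ=1) dissipates energy; oscillations decay exponentially.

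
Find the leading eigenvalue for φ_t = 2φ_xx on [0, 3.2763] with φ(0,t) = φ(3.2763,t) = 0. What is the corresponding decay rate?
Eigenvalues: λₙ = 2n²π²/3.2763².
First three modes:
  n=1: λ₁ = 2π²/3.2763² ≈ 1.839
  n=2: λ₂ = 8π²/3.2763² ≈ 7.356 (4× faster decay)
  n=3: λ₃ = 18π²/3.2763² ≈ 16.55 (9× faster decay)
As t → ∞, higher modes decay exponentially faster. The n=1 mode dominates: φ ~ c₁ sin(πx/3.2763) e^{-λ₁t}.
Decay rate: λ₁ = 2π²/3.2763² ≈ 1.839.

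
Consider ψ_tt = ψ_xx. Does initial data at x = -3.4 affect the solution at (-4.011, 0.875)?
Yes. The domain of dependence is [-4.886, -3.136], and -3.4 ∈ [-4.886, -3.136].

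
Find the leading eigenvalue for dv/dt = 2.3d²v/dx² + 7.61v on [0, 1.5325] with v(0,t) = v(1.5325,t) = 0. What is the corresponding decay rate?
Eigenvalues: λₙ = 2.3n²π²/1.5325² - 7.61.
First three modes:
  n=1: λ₁ = 2.3π²/1.5325² - 7.61 ≈ 2.056
  n=2: λ₂ = 9.2π²/1.5325² - 7.61 ≈ 31.052
  n=3: λ₃ = 20.7π²/1.5325² - 7.61 ≈ 79.38
Since 2.3π²/1.5325² ≈ 9.666 > 7.61, all λₙ > 0.
The n=1 mode decays slowest → dominates as t → ∞.
Asymptotic: v ~ c₁ sin(πx/1.5325) e^{-λ₁t} with decay rate λ₁ ≈ 2.056.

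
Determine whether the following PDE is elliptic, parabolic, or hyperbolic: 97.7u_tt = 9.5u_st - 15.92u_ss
Rewriting in standard form: 15.92u_ss - 9.5u_st + 97.7u_tt = 0. Coefficients: A = 15.92, B = -9.5, C = 97.7. B² - 4AC = -6131.286, which is negative, so the equation is elliptic.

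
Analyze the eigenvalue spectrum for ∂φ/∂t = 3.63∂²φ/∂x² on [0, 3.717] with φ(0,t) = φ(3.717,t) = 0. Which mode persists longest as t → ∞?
Eigenvalues: λₙ = 3.63n²π²/3.717².
First three modes:
  n=1: λ₁ = 3.63π²/3.717² ≈ 2.593
  n=2: λ₂ = 14.52π²/3.717² ≈ 10.372 (4× faster decay)
  n=3: λ₃ = 32.67π²/3.717² ≈ 23.338 (9× faster decay)
As t → ∞, higher modes decay exponentially faster. The n=1 mode dominates: φ ~ c₁ sin(πx/3.717) e^{-λ₁t}.
Decay rate: λ₁ = 3.63π²/3.717² ≈ 2.593.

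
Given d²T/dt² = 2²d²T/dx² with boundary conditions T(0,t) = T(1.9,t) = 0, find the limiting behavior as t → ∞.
T oscillates (no decay). Energy is conserved; the solution oscillates indefinitely as standing waves.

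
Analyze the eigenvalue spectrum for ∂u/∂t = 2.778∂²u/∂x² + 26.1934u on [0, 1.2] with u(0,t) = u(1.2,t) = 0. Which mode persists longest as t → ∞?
Eigenvalues: λₙ = 2.778n²π²/1.2² - 26.1934.
First three modes:
  n=1: λ₁ = 2.778π²/1.2² - 26.1934 ≈ -7.153
  n=2: λ₂ = 11.112π²/1.2² - 26.1934 ≈ 49.967
  n=3: λ₃ = 25.002π²/1.2² - 26.1934 ≈ 145.168
Since 2.778π²/1.2² ≈ 19.04 < 26.1934, λ₁ < 0.
The n=1 mode grows fastest (−λₙ is largest for n=1) → dominates.
Asymptotic: u ~ c₁ sin(πx/1.2) e^{7.153t} (exponential growth at rate −λ₁ ≈ 7.153).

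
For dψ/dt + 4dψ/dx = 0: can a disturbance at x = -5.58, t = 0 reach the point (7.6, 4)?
No. Only data at x = -8.4 affects (7.6, 4). Advection has one-way propagation along characteristics.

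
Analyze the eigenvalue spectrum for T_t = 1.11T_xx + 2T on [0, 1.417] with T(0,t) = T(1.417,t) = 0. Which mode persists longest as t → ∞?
Eigenvalues: λₙ = 1.11n²π²/1.417² - 2.
First three modes:
  n=1: λ₁ = 1.11π²/1.417² - 2 ≈ 3.456
  n=2: λ₂ = 4.44π²/1.417² - 2 ≈ 19.824
  n=3: λ₃ = 9.99π²/1.417² - 2 ≈ 47.105
Since 1.11π²/1.417² ≈ 5.456 > 2, all λₙ > 0.
The n=1 mode decays slowest → dominates as t → ∞.
Asymptotic: T ~ c₁ sin(πx/1.417) e^{-λ₁t} with decay rate λ₁ ≈ 3.456.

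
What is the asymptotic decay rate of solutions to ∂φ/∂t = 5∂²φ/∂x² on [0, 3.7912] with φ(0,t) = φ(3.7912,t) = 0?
Eigenvalues: λₙ = 5n²π²/3.7912².
First three modes:
  n=1: λ₁ = 5π²/3.7912² ≈ 3.433
  n=2: λ₂ = 20π²/3.7912² ≈ 13.733 (4× faster decay)
  n=3: λ₃ = 45π²/3.7912² ≈ 30.9 (9× faster decay)
As t → ∞, higher modes decay exponentially faster. The n=1 mode dominates: φ ~ c₁ sin(πx/3.7912) e^{-λ₁t}.
Decay rate: λ₁ = 5π²/3.7912² ≈ 3.433.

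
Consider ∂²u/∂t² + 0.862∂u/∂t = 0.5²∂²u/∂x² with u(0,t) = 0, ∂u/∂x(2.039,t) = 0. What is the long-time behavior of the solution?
As t → ∞, u → 0. Damping (γ=0.862) dissipates energy; oscillations decay exponentially.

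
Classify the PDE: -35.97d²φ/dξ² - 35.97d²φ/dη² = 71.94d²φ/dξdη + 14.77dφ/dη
Rewriting in standard form: -35.97d²φ/dξ² - 71.94d²φ/dξdη - 35.97d²φ/dη² - 14.77dφ/dη = 0. A = -35.97, B = -71.94, C = -35.97. Discriminant B² - 4AC = 0. Since 0 = 0, parabolic.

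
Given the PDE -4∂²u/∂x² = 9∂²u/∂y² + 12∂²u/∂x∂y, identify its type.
Rewriting in standard form: -4∂²u/∂x² - 12∂²u/∂x∂y - 9∂²u/∂y² = 0. The second-order coefficients are A = -4, B = -12, C = -9. Since B² - 4AC = 0 = 0, this is a parabolic PDE.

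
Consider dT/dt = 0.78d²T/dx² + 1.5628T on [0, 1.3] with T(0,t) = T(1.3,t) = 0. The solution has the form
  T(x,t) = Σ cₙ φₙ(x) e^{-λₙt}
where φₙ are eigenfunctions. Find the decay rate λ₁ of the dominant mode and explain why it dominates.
Eigenvalues: λₙ = 0.78n²π²/1.3² - 1.5628.
First three modes:
  n=1: λ₁ = 0.78π²/1.3² - 1.5628 ≈ 2.992
  n=2: λ₂ = 3.12π²/1.3² - 1.5628 ≈ 16.658
  n=3: λ₃ = 7.02π²/1.3² - 1.5628 ≈ 39.434
Since 0.78π²/1.3² ≈ 4.555 > 1.5628, all λₙ > 0.
The n=1 mode decays slowest → dominates as t → ∞.
Asymptotic: T ~ c₁ sin(πx/1.3) e^{-λ₁t} with decay rate λ₁ ≈ 2.992.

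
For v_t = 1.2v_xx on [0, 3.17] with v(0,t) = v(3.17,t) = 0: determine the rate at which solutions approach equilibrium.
Eigenvalues: λₙ = 1.2n²π²/3.17².
First three modes:
  n=1: λ₁ = 1.2π²/3.17² ≈ 1.179
  n=2: λ₂ = 4.8π²/3.17² ≈ 4.714 (4× faster decay)
  n=3: λ₃ = 10.8π²/3.17² ≈ 10.607 (9× faster decay)
As t → ∞, higher modes decay exponentially faster. The n=1 mode dominates: v ~ c₁ sin(πx/3.17) e^{-λ₁t}.
Decay rate: λ₁ = 1.2π²/3.17² ≈ 1.179.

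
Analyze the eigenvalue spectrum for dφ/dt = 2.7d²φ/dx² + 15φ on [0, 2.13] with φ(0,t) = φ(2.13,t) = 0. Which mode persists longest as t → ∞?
Eigenvalues: λₙ = 2.7n²π²/2.13² - 15.
First three modes:
  n=1: λ₁ = 2.7π²/2.13² - 15 ≈ -9.126
  n=2: λ₂ = 10.8π²/2.13² - 15 ≈ 8.494
  n=3: λ₃ = 24.3π²/2.13² - 15 ≈ 37.862
Since 2.7π²/2.13² ≈ 5.874 < 15, λ₁ < 0.
The n=1 mode grows fastest (−λₙ is largest for n=1) → dominates.
Asymptotic: φ ~ c₁ sin(πx/2.13) e^{9.126t} (exponential growth at rate −λ₁ ≈ 9.126).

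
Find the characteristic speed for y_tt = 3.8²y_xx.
Speed = 3.8. Information travels along characteristics x = x₀ ± 3.8t.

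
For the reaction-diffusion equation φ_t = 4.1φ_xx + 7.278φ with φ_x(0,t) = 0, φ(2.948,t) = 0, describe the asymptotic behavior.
φ grows unboundedly. Reaction dominates diffusion (r=7.278 > κπ²/(4L²)≈1.16); solution grows exponentially.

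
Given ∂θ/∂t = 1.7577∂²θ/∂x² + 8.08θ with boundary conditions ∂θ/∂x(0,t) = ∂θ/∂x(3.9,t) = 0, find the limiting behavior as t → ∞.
θ grows unboundedly. With Neumann BCs the constant mode has diffusion eigenvalue 0, so any r > 0 makes it grow like e^(8.08t); solution grows exponentially.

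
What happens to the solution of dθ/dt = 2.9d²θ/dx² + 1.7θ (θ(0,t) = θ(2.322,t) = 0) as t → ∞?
θ → 0. Diffusion dominates reaction (r=1.7 < κπ²/L²≈5.31); solution decays.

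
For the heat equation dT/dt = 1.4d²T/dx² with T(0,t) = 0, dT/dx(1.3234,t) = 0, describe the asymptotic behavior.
T → 0. Heat escapes through the Dirichlet boundary.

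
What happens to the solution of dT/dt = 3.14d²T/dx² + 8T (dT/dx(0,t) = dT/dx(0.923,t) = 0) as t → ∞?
T grows unboundedly. With Neumann BCs the constant mode has diffusion eigenvalue 0, so any r > 0 makes it grow like e^(8t); solution grows exponentially.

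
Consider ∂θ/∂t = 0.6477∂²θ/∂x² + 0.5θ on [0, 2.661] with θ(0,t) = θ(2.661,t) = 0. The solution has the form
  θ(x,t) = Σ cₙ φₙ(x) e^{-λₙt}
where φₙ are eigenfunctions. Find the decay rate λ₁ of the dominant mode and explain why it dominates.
Eigenvalues: λₙ = 0.6477n²π²/2.661² - 0.5.
First three modes:
  n=1: λ₁ = 0.6477π²/2.661² - 0.5 ≈ 0.403
  n=2: λ₂ = 2.5908π²/2.661² - 0.5 ≈ 3.111
  n=3: λ₃ = 5.8293π²/2.661² - 0.5 ≈ 7.625
Since 0.6477π²/2.661² ≈ 0.903 > 0.5, all λₙ > 0.
The n=1 mode decays slowest → dominates as t → ∞.
Asymptotic: θ ~ c₁ sin(πx/2.661) e^{-λ₁t} with decay rate λ₁ ≈ 0.403.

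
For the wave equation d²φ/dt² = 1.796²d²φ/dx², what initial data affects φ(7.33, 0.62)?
Domain of dependence: [6.21648, 8.44352]. Signals travel at speed 1.796, so data within |x - 7.33| ≤ 1.796·0.62 = 1.11352 can reach the point.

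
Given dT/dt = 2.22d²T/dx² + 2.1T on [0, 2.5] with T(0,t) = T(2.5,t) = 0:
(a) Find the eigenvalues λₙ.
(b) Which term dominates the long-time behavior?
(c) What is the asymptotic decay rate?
Eigenvalues: λₙ = 2.22n²π²/2.5² - 2.1.
First three modes:
  n=1: λ₁ = 2.22π²/2.5² - 2.1 ≈ 1.406
  n=2: λ₂ = 8.88π²/2.5² - 2.1 ≈ 11.923
  n=3: λ₃ = 19.98π²/2.5² - 2.1 ≈ 29.451
Since 2.22π²/2.5² ≈ 3.506 > 2.1, all λₙ > 0.
The n=1 mode decays slowest → dominates as t → ∞.
Asymptotic: T ~ c₁ sin(πx/2.5) e^{-λ₁t} with decay rate λ₁ ≈ 1.406.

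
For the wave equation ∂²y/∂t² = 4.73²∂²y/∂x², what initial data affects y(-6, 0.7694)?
Domain of dependence: [-9.639262, -2.360738]. Signals travel at speed 4.73, so data within |x - -6| ≤ 4.73·0.7694 = 3.639262 can reach the point.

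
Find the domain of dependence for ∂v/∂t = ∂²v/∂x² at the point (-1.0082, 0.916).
The entire real line. The heat equation has infinite propagation speed: any initial disturbance instantly affects all points (though exponentially small far away).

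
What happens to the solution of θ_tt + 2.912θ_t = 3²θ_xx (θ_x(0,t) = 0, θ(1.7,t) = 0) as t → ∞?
θ → 0. Damping (γ=2.912) dissipates energy; oscillations decay exponentially.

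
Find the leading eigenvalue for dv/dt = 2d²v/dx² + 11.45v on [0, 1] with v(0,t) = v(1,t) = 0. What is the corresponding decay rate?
Eigenvalues: λₙ = 2n²π²/1² - 11.45.
First three modes:
  n=1: λ₁ = 2π² - 11.45 ≈ 8.289
  n=2: λ₂ = 8π² - 11.45 ≈ 67.507
  n=3: λ₃ = 18π² - 11.45 ≈ 166.203
Since 2π² ≈ 19.739 > 11.45, all λₙ > 0.
The n=1 mode decays slowest → dominates as t → ∞.
Asymptotic: v ~ c₁ sin(πx/1) e^{-λ₁t} with decay rate λ₁ ≈ 8.289.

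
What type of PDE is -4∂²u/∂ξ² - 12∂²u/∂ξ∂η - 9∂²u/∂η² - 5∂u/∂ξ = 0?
With A = -4, B = -12, C = -9, the discriminant is 0. This is a parabolic PDE.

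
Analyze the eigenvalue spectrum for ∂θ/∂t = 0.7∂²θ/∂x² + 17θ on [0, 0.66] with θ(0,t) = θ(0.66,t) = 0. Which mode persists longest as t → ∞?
Eigenvalues: λₙ = 0.7n²π²/0.66² - 17.
First three modes:
  n=1: λ₁ = 0.7π²/0.66² - 17 ≈ -1.14
  n=2: λ₂ = 2.8π²/0.66² - 17 ≈ 46.441
  n=3: λ₃ = 6.3π²/0.66² - 17 ≈ 125.742
Since 0.7π²/0.66² ≈ 15.86 < 17, λ₁ < 0.
The n=1 mode grows fastest (−λₙ is largest for n=1) → dominates.
Asymptotic: θ ~ c₁ sin(πx/0.66) e^{1.14t} (exponential growth at rate −λ₁ ≈ 1.14).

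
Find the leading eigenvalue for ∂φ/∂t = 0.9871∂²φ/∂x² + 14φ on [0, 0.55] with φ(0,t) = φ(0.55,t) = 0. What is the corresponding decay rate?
Eigenvalues: λₙ = 0.9871n²π²/0.55² - 14.
First three modes:
  n=1: λ₁ = 0.9871π²/0.55² - 14 ≈ 18.206
  n=2: λ₂ = 3.9484π²/0.55² - 14 ≈ 114.824
  n=3: λ₃ = 8.8839π²/0.55² - 14 ≈ 275.853
Since 0.9871π²/0.55² ≈ 32.206 > 14, all λₙ > 0.
The n=1 mode decays slowest → dominates as t → ∞.
Asymptotic: φ ~ c₁ sin(πx/0.55) e^{-λ₁t} with decay rate λ₁ ≈ 18.206.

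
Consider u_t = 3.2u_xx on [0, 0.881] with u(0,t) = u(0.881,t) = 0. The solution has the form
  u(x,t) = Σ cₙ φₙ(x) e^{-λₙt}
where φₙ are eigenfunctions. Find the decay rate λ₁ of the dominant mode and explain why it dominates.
Eigenvalues: λₙ = 3.2n²π²/0.881².
First three modes:
  n=1: λ₁ = 3.2π²/0.881² ≈ 40.691
  n=2: λ₂ = 12.8π²/0.881² ≈ 162.764 (4× faster decay)
  n=3: λ₃ = 28.8π²/0.881² ≈ 366.219 (9× faster decay)
As t → ∞, higher modes decay exponentially faster. The n=1 mode dominates: u ~ c₁ sin(πx/0.881) e^{-λ₁t}.
Decay rate: λ₁ = 3.2π²/0.881² ≈ 40.691.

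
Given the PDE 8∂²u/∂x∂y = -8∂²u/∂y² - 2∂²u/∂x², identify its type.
Rewriting in standard form: 2∂²u/∂x² + 8∂²u/∂x∂y + 8∂²u/∂y² = 0. The second-order coefficients are A = 2, B = 8, C = 8. Since B² - 4AC = 0 = 0, this is a parabolic PDE.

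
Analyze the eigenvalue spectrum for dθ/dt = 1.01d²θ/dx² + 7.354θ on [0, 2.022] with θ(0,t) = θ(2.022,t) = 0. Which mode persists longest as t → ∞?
Eigenvalues: λₙ = 1.01n²π²/2.022² - 7.354.
First three modes:
  n=1: λ₁ = 1.01π²/2.022² - 7.354 ≈ -4.916
  n=2: λ₂ = 4.04π²/2.022² - 7.354 ≈ 2.399
  n=3: λ₃ = 9.09π²/2.022² - 7.354 ≈ 14.589
Since 1.01π²/2.022² ≈ 2.438 < 7.354, λ₁ < 0.
The n=1 mode grows fastest (−λₙ is largest for n=1) → dominates.
Asymptotic: θ ~ c₁ sin(πx/2.022) e^{4.916t} (exponential growth at rate −λ₁ ≈ 4.916).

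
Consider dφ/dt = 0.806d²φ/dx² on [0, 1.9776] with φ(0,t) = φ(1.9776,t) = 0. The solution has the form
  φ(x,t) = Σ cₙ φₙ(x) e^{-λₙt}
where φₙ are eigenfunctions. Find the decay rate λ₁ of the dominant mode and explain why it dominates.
Eigenvalues: λₙ = 0.806n²π²/1.9776².
First three modes:
  n=1: λ₁ = 0.806π²/1.9776² ≈ 2.034
  n=2: λ₂ = 3.224π²/1.9776² ≈ 8.136 (4× faster decay)
  n=3: λ₃ = 7.254π²/1.9776² ≈ 18.306 (9× faster decay)
As t → ∞, higher modes decay exponentially faster. The n=1 mode dominates: φ ~ c₁ sin(πx/1.9776) e^{-λ₁t}.
Decay rate: λ₁ = 0.806π²/1.9776² ≈ 2.034.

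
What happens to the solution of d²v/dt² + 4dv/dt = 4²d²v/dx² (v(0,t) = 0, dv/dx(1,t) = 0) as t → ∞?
v → 0. Damping (γ=4) dissipates energy; oscillations decay exponentially.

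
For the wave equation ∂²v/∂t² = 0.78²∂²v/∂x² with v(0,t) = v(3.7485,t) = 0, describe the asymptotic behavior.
v oscillates (no decay). Energy is conserved; the solution oscillates indefinitely as standing waves.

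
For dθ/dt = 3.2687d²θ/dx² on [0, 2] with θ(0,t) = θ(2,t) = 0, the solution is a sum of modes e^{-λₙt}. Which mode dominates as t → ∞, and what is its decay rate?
Eigenvalues: λₙ = 3.2687n²π²/2².
First three modes:
  n=1: λ₁ = 3.2687π²/2² ≈ 8.065
  n=2: λ₂ = 13.0748π²/2² ≈ 32.261 (4× faster decay)
  n=3: λ₃ = 29.4183π²/2² ≈ 72.587 (9× faster decay)
As t → ∞, higher modes decay exponentially faster. The n=1 mode dominates: θ ~ c₁ sin(πx/2) e^{-λ₁t}.
Decay rate: λ₁ = 3.2687π²/2² ≈ 8.065.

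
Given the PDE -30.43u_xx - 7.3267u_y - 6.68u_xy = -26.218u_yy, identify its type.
Rewriting in standard form: -30.43u_xx - 6.68u_xy + 26.218u_yy - 7.3267u_y = 0. The second-order coefficients are A = -30.43, B = -6.68, C = 26.218. Since B² - 4AC = 3235.87736 > 0, this is a hyperbolic PDE.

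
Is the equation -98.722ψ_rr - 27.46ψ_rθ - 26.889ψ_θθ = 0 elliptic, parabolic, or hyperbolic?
Computing B² - 4AC with A = -98.722, B = -27.46, C = -26.889: discriminant = -9864.091832 (negative). Answer: elliptic.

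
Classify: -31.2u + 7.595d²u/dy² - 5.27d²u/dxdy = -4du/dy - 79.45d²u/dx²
Rewriting in standard form: 79.45d²u/dx² - 5.27d²u/dxdy + 7.595d²u/dy² + 4du/dy - 31.2u = 0. Elliptic (discriminant = -2385.9181).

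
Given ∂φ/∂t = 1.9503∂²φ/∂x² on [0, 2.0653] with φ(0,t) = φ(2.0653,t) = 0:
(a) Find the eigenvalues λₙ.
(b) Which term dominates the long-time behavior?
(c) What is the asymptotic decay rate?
Eigenvalues: λₙ = 1.9503n²π²/2.0653².
First three modes:
  n=1: λ₁ = 1.9503π²/2.0653² ≈ 4.513
  n=2: λ₂ = 7.8012π²/2.0653² ≈ 18.051 (4× faster decay)
  n=3: λ₃ = 17.5527π²/2.0653² ≈ 40.614 (9× faster decay)
As t → ∞, higher modes decay exponentially faster. The n=1 mode dominates: φ ~ c₁ sin(πx/2.0653) e^{-λ₁t}.
Decay rate: λ₁ = 1.9503π²/2.0653² ≈ 4.513.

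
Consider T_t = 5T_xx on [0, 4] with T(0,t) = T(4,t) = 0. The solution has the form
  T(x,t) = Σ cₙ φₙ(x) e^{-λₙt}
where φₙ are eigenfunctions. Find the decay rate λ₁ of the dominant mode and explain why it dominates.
Eigenvalues: λₙ = 5n²π²/4².
First three modes:
  n=1: λ₁ = 5π²/4² ≈ 3.084
  n=2: λ₂ = 20π²/4² ≈ 12.337 (4× faster decay)
  n=3: λ₃ = 45π²/4² ≈ 27.758 (9× faster decay)
As t → ∞, higher modes decay exponentially faster. The n=1 mode dominates: T ~ c₁ sin(πx/4) e^{-λ₁t}.
Decay rate: λ₁ = 5π²/4² ≈ 3.084.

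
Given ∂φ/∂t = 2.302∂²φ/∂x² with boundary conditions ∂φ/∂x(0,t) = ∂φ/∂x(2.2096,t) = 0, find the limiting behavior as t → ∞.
φ → constant (steady state). Heat is conserved (no flux at boundaries); solution approaches the spatial average.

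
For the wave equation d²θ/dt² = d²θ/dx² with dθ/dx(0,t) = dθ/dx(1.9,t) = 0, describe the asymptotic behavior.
θ oscillates about a mean that drifts linearly in t (generically unbounded; no decay). There is no damping, so the nonconstant modes persist as standing waves (energy conserved, no decay). But with Neumann conditions at both ends the constant mode has eigenvalue 0: the spatial mean M(t) of θ satisfies M'' = 0, so M(t) = M(0) + M'(0)·t. Unless the initial velocity has zero mean (∫θ_t(x,0)dx = 0), the solution grows linearly in t (unbounded, though not exponentially); if it does have zero mean, the solution stays bounded and simply oscillates.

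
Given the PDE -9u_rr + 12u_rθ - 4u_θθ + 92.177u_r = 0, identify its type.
The second-order coefficients are A = -9, B = 12, C = -4. Since B² - 4AC = 0 = 0, this is a parabolic PDE.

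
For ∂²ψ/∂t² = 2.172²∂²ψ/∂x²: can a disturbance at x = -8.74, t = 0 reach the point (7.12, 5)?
No. The domain of dependence is [-3.74, 17.98], and -8.74 is outside this interval.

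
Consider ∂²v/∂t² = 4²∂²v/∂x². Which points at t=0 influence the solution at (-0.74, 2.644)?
Domain of dependence: [-11.316, 9.836]. Signals travel at speed 4, so data within |x - -0.74| ≤ 4·2.644 = 10.576 can reach the point.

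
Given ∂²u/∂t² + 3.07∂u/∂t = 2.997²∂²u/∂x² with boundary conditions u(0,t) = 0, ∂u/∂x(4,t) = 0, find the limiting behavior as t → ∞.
u → 0. Damping (γ=3.07) dissipates energy; oscillations decay exponentially.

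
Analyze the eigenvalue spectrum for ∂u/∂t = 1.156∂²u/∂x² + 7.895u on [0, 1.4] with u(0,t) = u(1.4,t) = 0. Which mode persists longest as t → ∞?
Eigenvalues: λₙ = 1.156n²π²/1.4² - 7.895.
First three modes:
  n=1: λ₁ = 1.156π²/1.4² - 7.895 ≈ -2.074
  n=2: λ₂ = 4.624π²/1.4² - 7.895 ≈ 15.389
  n=3: λ₃ = 10.404π²/1.4² - 7.895 ≈ 44.494
Since 1.156π²/1.4² ≈ 5.821 < 7.895, λ₁ < 0.
The n=1 mode grows fastest (−λₙ is largest for n=1) → dominates.
Asymptotic: u ~ c₁ sin(πx/1.4) e^{2.074t} (exponential growth at rate −λ₁ ≈ 2.074).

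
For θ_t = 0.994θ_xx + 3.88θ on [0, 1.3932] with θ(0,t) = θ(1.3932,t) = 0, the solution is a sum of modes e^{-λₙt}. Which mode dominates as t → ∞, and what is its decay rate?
Eigenvalues: λₙ = 0.994n²π²/1.3932² - 3.88.
First three modes:
  n=1: λ₁ = 0.994π²/1.3932² - 3.88 ≈ 1.174
  n=2: λ₂ = 3.976π²/1.3932² - 3.88 ≈ 16.337
  n=3: λ₃ = 8.946π²/1.3932² - 3.88 ≈ 41.609
Since 0.994π²/1.3932² ≈ 5.054 > 3.88, all λₙ > 0.
The n=1 mode decays slowest → dominates as t → ∞.
Asymptotic: θ ~ c₁ sin(πx/1.3932) e^{-λ₁t} with decay rate λ₁ ≈ 1.174.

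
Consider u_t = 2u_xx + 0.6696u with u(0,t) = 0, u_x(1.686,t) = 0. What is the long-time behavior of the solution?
As t → ∞, u → 0. Diffusion dominates reaction (r=0.6696 < κπ²/(4L²)≈1.74); solution decays.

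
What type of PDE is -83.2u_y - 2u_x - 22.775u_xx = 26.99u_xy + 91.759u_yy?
Rewriting in standard form: -22.775u_xx - 26.99u_xy - 91.759u_yy - 2u_x - 83.2u_y = 0. With A = -22.775, B = -26.99, C = -91.759, the discriminant is -7630.7848. This is an elliptic PDE.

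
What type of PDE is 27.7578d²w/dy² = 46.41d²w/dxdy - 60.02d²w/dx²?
Rewriting in standard form: 60.02d²w/dx² - 46.41d²w/dxdy + 27.7578d²w/dy² = 0. With A = 60.02, B = -46.41, C = 27.7578, the discriminant is -4510.204524. This is an elliptic PDE.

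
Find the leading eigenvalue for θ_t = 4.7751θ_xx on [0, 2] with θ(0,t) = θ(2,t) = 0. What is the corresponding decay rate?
Eigenvalues: λₙ = 4.7751n²π²/2².
First three modes:
  n=1: λ₁ = 4.7751π²/2² ≈ 11.782
  n=2: λ₂ = 19.1004π²/2² ≈ 47.128 (4× faster decay)
  n=3: λ₃ = 42.9759π²/2² ≈ 106.039 (9× faster decay)
As t → ∞, higher modes decay exponentially faster. The n=1 mode dominates: θ ~ c₁ sin(πx/2) e^{-λ₁t}.
Decay rate: λ₁ = 4.7751π²/2² ≈ 11.782.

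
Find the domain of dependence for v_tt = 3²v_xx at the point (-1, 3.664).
Domain of dependence: [-11.992, 9.992]. Signals travel at speed 3, so data within |x - -1| ≤ 3·3.664 = 10.992 can reach the point.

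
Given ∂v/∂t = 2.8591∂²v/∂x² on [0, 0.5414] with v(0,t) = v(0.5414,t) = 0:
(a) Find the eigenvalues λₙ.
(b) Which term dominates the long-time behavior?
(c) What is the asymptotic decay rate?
Eigenvalues: λₙ = 2.8591n²π²/0.5414².
First three modes:
  n=1: λ₁ = 2.8591π²/0.5414² ≈ 96.27
  n=2: λ₂ = 11.4364π²/0.5414² ≈ 385.081 (4× faster decay)
  n=3: λ₃ = 25.7319π²/0.5414² ≈ 866.433 (9× faster decay)
As t → ∞, higher modes decay exponentially faster. The n=1 mode dominates: v ~ c₁ sin(πx/0.5414) e^{-λ₁t}.
Decay rate: λ₁ = 2.8591π²/0.5414² ≈ 96.27.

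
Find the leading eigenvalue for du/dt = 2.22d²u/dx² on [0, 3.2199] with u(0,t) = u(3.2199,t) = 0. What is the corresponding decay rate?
Eigenvalues: λₙ = 2.22n²π²/3.2199².
First three modes:
  n=1: λ₁ = 2.22π²/3.2199² ≈ 2.113
  n=2: λ₂ = 8.88π²/3.2199² ≈ 8.453 (4× faster decay)
  n=3: λ₃ = 19.98π²/3.2199² ≈ 19.02 (9× faster decay)
As t → ∞, higher modes decay exponentially faster. The n=1 mode dominates: u ~ c₁ sin(πx/3.2199) e^{-λ₁t}.
Decay rate: λ₁ = 2.22π²/3.2199² ≈ 2.113.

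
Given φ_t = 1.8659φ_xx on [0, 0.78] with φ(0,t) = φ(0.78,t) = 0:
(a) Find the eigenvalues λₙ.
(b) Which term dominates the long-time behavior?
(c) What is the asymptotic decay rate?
Eigenvalues: λₙ = 1.8659n²π²/0.78².
First three modes:
  n=1: λ₁ = 1.8659π²/0.78² ≈ 30.269
  n=2: λ₂ = 7.4636π²/0.78² ≈ 121.076 (4× faster decay)
  n=3: λ₃ = 16.7931π²/0.78² ≈ 272.422 (9× faster decay)
As t → ∞, higher modes decay exponentially faster. The n=1 mode dominates: φ ~ c₁ sin(πx/0.78) e^{-λ₁t}.
Decay rate: λ₁ = 1.8659π²/0.78² ≈ 30.269.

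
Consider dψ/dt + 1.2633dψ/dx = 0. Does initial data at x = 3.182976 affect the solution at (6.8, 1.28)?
No. Only data at x = 5.182976 affects (6.8, 1.28). Advection has one-way propagation along characteristics.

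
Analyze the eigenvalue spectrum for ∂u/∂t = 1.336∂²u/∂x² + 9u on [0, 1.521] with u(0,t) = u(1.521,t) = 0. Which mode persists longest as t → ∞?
Eigenvalues: λₙ = 1.336n²π²/1.521² - 9.
First three modes:
  n=1: λ₁ = 1.336π²/1.521² - 9 ≈ -3.3
  n=2: λ₂ = 5.344π²/1.521² - 9 ≈ 13.799
  n=3: λ₃ = 12.024π²/1.521² - 9 ≈ 42.297
Since 1.336π²/1.521² ≈ 5.7 < 9, λ₁ < 0.
The n=1 mode grows fastest (−λₙ is largest for n=1) → dominates.
Asymptotic: u ~ c₁ sin(πx/1.521) e^{3.3t} (exponential growth at rate −λ₁ ≈ 3.3).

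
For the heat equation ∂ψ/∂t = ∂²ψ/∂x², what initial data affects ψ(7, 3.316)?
The entire real line. The heat equation has infinite propagation speed: any initial disturbance instantly affects all points (though exponentially small far away).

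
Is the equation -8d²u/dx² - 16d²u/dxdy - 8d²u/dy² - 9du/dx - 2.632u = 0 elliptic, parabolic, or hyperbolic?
Computing B² - 4AC with A = -8, B = -16, C = -8: discriminant = 0 (zero). Answer: parabolic.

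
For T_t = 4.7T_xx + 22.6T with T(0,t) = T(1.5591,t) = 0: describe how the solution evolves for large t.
T grows unboundedly. Reaction dominates diffusion (r=22.6 > κπ²/L²≈19.08); solution grows exponentially.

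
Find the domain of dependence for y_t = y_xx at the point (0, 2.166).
The entire real line. The heat equation has infinite propagation speed: any initial disturbance instantly affects all points (though exponentially small far away).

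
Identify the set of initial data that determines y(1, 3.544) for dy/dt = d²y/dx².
The entire real line. The heat equation has infinite propagation speed: any initial disturbance instantly affects all points (though exponentially small far away).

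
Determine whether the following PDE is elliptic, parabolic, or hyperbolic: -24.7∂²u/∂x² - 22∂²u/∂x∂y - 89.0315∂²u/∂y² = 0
Coefficients: A = -24.7, B = -22, C = -89.0315. B² - 4AC = -8312.3122, which is negative, so the equation is elliptic.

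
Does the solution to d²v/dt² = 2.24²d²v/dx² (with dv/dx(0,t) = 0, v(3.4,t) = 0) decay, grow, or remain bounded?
v oscillates (no decay). Energy is conserved; the solution oscillates indefinitely as standing waves.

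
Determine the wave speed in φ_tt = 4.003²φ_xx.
Speed = 4.003. Information travels along characteristics x = x₀ ± 4.003t.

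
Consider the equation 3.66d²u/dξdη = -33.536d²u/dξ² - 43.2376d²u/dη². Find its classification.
Rewriting in standard form: 33.536d²u/dξ² + 3.66d²u/dξdη + 43.2376d²u/dη² = 0. Elliptic. (A = 33.536, B = 3.66, C = 43.2376 gives B² - 4AC = -5786.6690144.)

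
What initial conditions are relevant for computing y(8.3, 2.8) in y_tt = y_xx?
Domain of dependence: [5.5, 11.1]. Signals travel at speed 1, so data within |x - 8.3| ≤ 1·2.8 = 2.8 can reach the point.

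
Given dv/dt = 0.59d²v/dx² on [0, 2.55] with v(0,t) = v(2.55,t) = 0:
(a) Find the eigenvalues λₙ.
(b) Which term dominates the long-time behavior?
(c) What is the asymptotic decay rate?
Eigenvalues: λₙ = 0.59n²π²/2.55².
First three modes:
  n=1: λ₁ = 0.59π²/2.55² ≈ 0.896
  n=2: λ₂ = 2.36π²/2.55² ≈ 3.582 (4× faster decay)
  n=3: λ₃ = 5.31π²/2.55² ≈ 8.06 (9× faster decay)
As t → ∞, higher modes decay exponentially faster. The n=1 mode dominates: v ~ c₁ sin(πx/2.55) e^{-λ₁t}.
Decay rate: λ₁ = 0.59π²/2.55² ≈ 0.896.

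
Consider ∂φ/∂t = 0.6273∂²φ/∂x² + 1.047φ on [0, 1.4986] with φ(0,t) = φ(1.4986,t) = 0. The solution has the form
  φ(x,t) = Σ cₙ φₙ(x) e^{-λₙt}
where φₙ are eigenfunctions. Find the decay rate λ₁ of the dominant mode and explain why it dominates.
Eigenvalues: λₙ = 0.6273n²π²/1.4986² - 1.047.
First three modes:
  n=1: λ₁ = 0.6273π²/1.4986² - 1.047 ≈ 1.71
  n=2: λ₂ = 2.5092π²/1.4986² - 1.047 ≈ 9.98
  n=3: λ₃ = 5.6457π²/1.4986² - 1.047 ≈ 23.764
Since 0.6273π²/1.4986² ≈ 2.757 > 1.047, all λₙ > 0.
The n=1 mode decays slowest → dominates as t → ∞.
Asymptotic: φ ~ c₁ sin(πx/1.4986) e^{-λ₁t} with decay rate λ₁ ≈ 1.71.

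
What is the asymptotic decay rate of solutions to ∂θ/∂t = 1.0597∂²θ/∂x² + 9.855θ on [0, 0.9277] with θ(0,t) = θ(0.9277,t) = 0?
Eigenvalues: λₙ = 1.0597n²π²/0.9277² - 9.855.
First three modes:
  n=1: λ₁ = 1.0597π²/0.9277² - 9.855 ≈ 2.298
  n=2: λ₂ = 4.2388π²/0.9277² - 9.855 ≈ 38.755
  n=3: λ₃ = 9.5373π²/0.9277² - 9.855 ≈ 99.518
Since 1.0597π²/0.9277² ≈ 12.153 > 9.855, all λₙ > 0.
The n=1 mode decays slowest → dominates as t → ∞.
Asymptotic: θ ~ c₁ sin(πx/0.9277) e^{-λ₁t} with decay rate λ₁ ≈ 2.298.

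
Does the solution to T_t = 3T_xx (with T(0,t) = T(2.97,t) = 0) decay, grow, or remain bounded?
T → 0. Heat diffuses out through both boundaries.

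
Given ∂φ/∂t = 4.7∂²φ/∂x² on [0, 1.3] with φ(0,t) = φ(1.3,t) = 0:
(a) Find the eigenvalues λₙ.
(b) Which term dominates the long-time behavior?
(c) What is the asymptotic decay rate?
Eigenvalues: λₙ = 4.7n²π²/1.3².
First three modes:
  n=1: λ₁ = 4.7π²/1.3² ≈ 27.448
  n=2: λ₂ = 18.8π²/1.3² ≈ 109.792 (4× faster decay)
  n=3: λ₃ = 42.3π²/1.3² ≈ 247.032 (9× faster decay)
As t → ∞, higher modes decay exponentially faster. The n=1 mode dominates: φ ~ c₁ sin(πx/1.3) e^{-λ₁t}.
Decay rate: λ₁ = 4.7π²/1.3² ≈ 27.448.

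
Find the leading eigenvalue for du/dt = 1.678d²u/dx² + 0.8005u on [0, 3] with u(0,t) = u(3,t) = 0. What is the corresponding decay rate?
Eigenvalues: λₙ = 1.678n²π²/3² - 0.8005.
First three modes:
  n=1: λ₁ = 1.678π²/3² - 0.8005 ≈ 1.04
  n=2: λ₂ = 6.712π²/3² - 0.8005 ≈ 6.56
  n=3: λ₃ = 15.102π²/3² - 0.8005 ≈ 15.761
Since 1.678π²/3² ≈ 1.84 > 0.8005, all λₙ > 0.
The n=1 mode decays slowest → dominates as t → ∞.
Asymptotic: u ~ c₁ sin(πx/3) e^{-λ₁t} with decay rate λ₁ ≈ 1.04.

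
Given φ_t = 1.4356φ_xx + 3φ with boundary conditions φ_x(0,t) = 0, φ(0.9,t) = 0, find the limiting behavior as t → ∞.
φ → 0. Diffusion dominates reaction (r=3 < κπ²/(4L²)≈4.37); solution decays.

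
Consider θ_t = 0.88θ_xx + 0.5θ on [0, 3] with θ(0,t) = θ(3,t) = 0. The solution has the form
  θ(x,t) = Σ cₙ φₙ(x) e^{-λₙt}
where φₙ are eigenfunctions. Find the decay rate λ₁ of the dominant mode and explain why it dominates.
Eigenvalues: λₙ = 0.88n²π²/3² - 0.5.
First three modes:
  n=1: λ₁ = 0.88π²/3² - 0.5 ≈ 0.465
  n=2: λ₂ = 3.52π²/3² - 0.5 ≈ 3.36
  n=3: λ₃ = 7.92π²/3² - 0.5 ≈ 8.185
Since 0.88π²/3² ≈ 0.965 > 0.5, all λₙ > 0.
The n=1 mode decays slowest → dominates as t → ∞.
Asymptotic: θ ~ c₁ sin(πx/3) e^{-λ₁t} with decay rate λ₁ ≈ 0.465.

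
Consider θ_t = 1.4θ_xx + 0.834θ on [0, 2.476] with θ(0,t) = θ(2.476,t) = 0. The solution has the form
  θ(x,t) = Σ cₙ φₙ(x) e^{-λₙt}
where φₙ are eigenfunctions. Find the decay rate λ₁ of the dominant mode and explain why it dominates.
Eigenvalues: λₙ = 1.4n²π²/2.476² - 0.834.
First three modes:
  n=1: λ₁ = 1.4π²/2.476² - 0.834 ≈ 1.42
  n=2: λ₂ = 5.6π²/2.476² - 0.834 ≈ 8.181
  n=3: λ₃ = 12.6π²/2.476² - 0.834 ≈ 19.451
Since 1.4π²/2.476² ≈ 2.254 > 0.834, all λₙ > 0.
The n=1 mode decays slowest → dominates as t → ∞.
Asymptotic: θ ~ c₁ sin(πx/2.476) e^{-λ₁t} with decay rate λ₁ ≈ 1.42.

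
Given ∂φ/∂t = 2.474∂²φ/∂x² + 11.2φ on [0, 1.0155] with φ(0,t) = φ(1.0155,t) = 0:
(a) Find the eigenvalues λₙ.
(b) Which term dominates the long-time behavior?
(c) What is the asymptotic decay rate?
Eigenvalues: λₙ = 2.474n²π²/1.0155² - 11.2.
First three modes:
  n=1: λ₁ = 2.474π²/1.0155² - 11.2 ≈ 12.478
  n=2: λ₂ = 9.896π²/1.0155² - 11.2 ≈ 83.511
  n=3: λ₃ = 22.266π²/1.0155² - 11.2 ≈ 201.899
Since 2.474π²/1.0155² ≈ 23.678 > 11.2, all λₙ > 0.
The n=1 mode decays slowest → dominates as t → ∞.
Asymptotic: φ ~ c₁ sin(πx/1.0155) e^{-λ₁t} with decay rate λ₁ ≈ 12.478.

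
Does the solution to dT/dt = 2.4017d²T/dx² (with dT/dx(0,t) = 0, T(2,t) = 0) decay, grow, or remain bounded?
T → 0. Heat escapes through the Dirichlet boundary.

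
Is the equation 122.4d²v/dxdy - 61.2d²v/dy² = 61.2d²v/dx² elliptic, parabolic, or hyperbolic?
Rewriting in standard form: -61.2d²v/dx² + 122.4d²v/dxdy - 61.2d²v/dy² = 0. Computing B² - 4AC with A = -61.2, B = 122.4, C = -61.2: discriminant = 0 (zero). Answer: parabolic.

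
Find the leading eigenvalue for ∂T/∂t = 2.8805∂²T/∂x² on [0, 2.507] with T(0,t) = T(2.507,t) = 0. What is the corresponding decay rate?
Eigenvalues: λₙ = 2.8805n²π²/2.507².
First three modes:
  n=1: λ₁ = 2.8805π²/2.507² ≈ 4.523
  n=2: λ₂ = 11.522π²/2.507² ≈ 18.093 (4× faster decay)
  n=3: λ₃ = 25.9245π²/2.507² ≈ 40.71 (9× faster decay)
As t → ∞, higher modes decay exponentially faster. The n=1 mode dominates: T ~ c₁ sin(πx/2.507) e^{-λ₁t}.
Decay rate: λ₁ = 2.8805π²/2.507² ≈ 4.523.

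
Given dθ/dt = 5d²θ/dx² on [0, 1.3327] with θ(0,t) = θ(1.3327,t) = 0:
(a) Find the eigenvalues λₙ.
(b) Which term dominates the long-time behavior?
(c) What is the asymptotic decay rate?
Eigenvalues: λₙ = 5n²π²/1.3327².
First three modes:
  n=1: λ₁ = 5π²/1.3327² ≈ 27.785
  n=2: λ₂ = 20π²/1.3327² ≈ 111.139 (4× faster decay)
  n=3: λ₃ = 45π²/1.3327² ≈ 250.062 (9× faster decay)
As t → ∞, higher modes decay exponentially faster. The n=1 mode dominates: θ ~ c₁ sin(πx/1.3327) e^{-λ₁t}.
Decay rate: λ₁ = 5π²/1.3327² ≈ 27.785.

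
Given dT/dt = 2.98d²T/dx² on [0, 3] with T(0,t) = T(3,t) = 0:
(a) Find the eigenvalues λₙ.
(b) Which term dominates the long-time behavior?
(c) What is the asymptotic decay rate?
Eigenvalues: λₙ = 2.98n²π²/3².
First three modes:
  n=1: λ₁ = 2.98π²/3² ≈ 3.268
  n=2: λ₂ = 11.92π²/3² ≈ 13.072 (4× faster decay)
  n=3: λ₃ = 26.82π²/3² ≈ 29.411 (9× faster decay)
As t → ∞, higher modes decay exponentially faster. The n=1 mode dominates: T ~ c₁ sin(πx/3) e^{-λ₁t}.
Decay rate: λ₁ = 2.98π²/3² ≈ 3.268.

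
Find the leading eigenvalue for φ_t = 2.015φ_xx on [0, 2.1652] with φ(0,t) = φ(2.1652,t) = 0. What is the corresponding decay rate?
Eigenvalues: λₙ = 2.015n²π²/2.1652².
First three modes:
  n=1: λ₁ = 2.015π²/2.1652² ≈ 4.242
  n=2: λ₂ = 8.06π²/2.1652² ≈ 16.968 (4× faster decay)
  n=3: λ₃ = 18.135π²/2.1652² ≈ 38.179 (9× faster decay)
As t → ∞, higher modes decay exponentially faster. The n=1 mode dominates: φ ~ c₁ sin(πx/2.1652) e^{-λ₁t}.
Decay rate: λ₁ = 2.015π²/2.1652² ≈ 4.242.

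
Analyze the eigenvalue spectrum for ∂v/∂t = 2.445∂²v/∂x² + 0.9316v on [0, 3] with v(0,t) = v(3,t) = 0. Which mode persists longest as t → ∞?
Eigenvalues: λₙ = 2.445n²π²/3² - 0.9316.
First three modes:
  n=1: λ₁ = 2.445π²/3² - 0.9316 ≈ 1.75
  n=2: λ₂ = 9.78π²/3² - 0.9316 ≈ 9.793
  n=3: λ₃ = 22.005π²/3² - 0.9316 ≈ 23.2
Since 2.445π²/3² ≈ 2.681 > 0.9316, all λₙ > 0.
The n=1 mode decays slowest → dominates as t → ∞.
Asymptotic: v ~ c₁ sin(πx/3) e^{-λ₁t} with decay rate λ₁ ≈ 1.75.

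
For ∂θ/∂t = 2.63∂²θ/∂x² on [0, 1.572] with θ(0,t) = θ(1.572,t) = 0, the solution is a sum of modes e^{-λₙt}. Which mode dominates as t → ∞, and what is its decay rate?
Eigenvalues: λₙ = 2.63n²π²/1.572².
First three modes:
  n=1: λ₁ = 2.63π²/1.572² ≈ 10.504
  n=2: λ₂ = 10.52π²/1.572² ≈ 42.016 (4× faster decay)
  n=3: λ₃ = 23.67π²/1.572² ≈ 94.535 (9× faster decay)
As t → ∞, higher modes decay exponentially faster. The n=1 mode dominates: θ ~ c₁ sin(πx/1.572) e^{-λ₁t}.
Decay rate: λ₁ = 2.63π²/1.572² ≈ 10.504.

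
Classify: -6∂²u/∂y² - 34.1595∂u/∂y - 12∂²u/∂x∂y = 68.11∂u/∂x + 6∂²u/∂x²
Rewriting in standard form: -6∂²u/∂x² - 12∂²u/∂x∂y - 6∂²u/∂y² - 68.11∂u/∂x - 34.1595∂u/∂y = 0. Parabolic (discriminant = 0).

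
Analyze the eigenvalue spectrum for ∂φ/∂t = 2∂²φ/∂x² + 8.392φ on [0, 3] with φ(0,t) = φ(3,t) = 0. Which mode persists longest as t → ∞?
Eigenvalues: λₙ = 2n²π²/3² - 8.392.
First three modes:
  n=1: λ₁ = 2π²/3² - 8.392 ≈ -6.199
  n=2: λ₂ = 8π²/3² - 8.392 ≈ 0.381
  n=3: λ₃ = 18π²/3² - 8.392 ≈ 11.347
Since 2π²/3² ≈ 2.193 < 8.392, λ₁ < 0.
The n=1 mode grows fastest (−λₙ is largest for n=1) → dominates.
Asymptotic: φ ~ c₁ sin(πx/3) e^{6.199t} (exponential growth at rate −λ₁ ≈ 6.199).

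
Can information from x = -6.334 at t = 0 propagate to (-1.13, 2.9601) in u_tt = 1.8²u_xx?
Yes. The domain of dependence is [-6.45818, 4.19818], and -6.334 ∈ [-6.45818, 4.19818].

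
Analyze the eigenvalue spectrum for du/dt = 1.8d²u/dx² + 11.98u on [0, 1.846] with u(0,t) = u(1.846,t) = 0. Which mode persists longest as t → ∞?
Eigenvalues: λₙ = 1.8n²π²/1.846² - 11.98.
First three modes:
  n=1: λ₁ = 1.8π²/1.846² - 11.98 ≈ -6.767
  n=2: λ₂ = 7.2π²/1.846² - 11.98 ≈ 8.873
  n=3: λ₃ = 16.2π²/1.846² - 11.98 ≈ 34.939
Since 1.8π²/1.846² ≈ 5.213 < 11.98, λ₁ < 0.
The n=1 mode grows fastest (−λₙ is largest for n=1) → dominates.
Asymptotic: u ~ c₁ sin(πx/1.846) e^{6.767t} (exponential growth at rate −λ₁ ≈ 6.767).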